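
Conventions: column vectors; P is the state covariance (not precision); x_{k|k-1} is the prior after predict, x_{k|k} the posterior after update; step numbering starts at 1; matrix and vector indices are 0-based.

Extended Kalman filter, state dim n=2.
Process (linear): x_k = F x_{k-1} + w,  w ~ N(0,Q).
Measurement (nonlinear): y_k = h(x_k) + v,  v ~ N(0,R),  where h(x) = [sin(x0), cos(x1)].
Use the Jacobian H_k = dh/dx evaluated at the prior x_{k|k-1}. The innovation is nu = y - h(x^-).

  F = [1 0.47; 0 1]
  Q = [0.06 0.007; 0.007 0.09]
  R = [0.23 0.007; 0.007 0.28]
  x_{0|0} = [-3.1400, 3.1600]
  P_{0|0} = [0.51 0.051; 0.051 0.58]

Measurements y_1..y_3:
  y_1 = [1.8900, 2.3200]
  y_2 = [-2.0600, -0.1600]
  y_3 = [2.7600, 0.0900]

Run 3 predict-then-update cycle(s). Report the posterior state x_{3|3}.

step 1: x^-=[-1.6548, 3.1600]  P^-=[0.7461 0.3306; 0.3306 0.6700]  H_jac=[-0.0839 0.0000; 0.0000 0.0184]  S=[0.2353 0.0065; 0.0065 0.2802]  K=[-0.2669 0.0279; -0.1192 0.0468]  nu=[2.8865, 3.3198]  x^+=[-2.3325, 2.9712]  P^+=[0.7292 0.3229; 0.3229 0.6661]
step 2: x^-=[-0.9360, 2.9712]  P^-=[1.2398 0.6429; 0.6429 0.7561]  H_jac=[0.5930 0.0000; 0.0000 -0.1696]  S=[0.6660 -0.0577; -0.0577 0.3017]  K=[1.0907 -0.1529; 0.5447 -0.3209]  nu=[-1.2548, 0.8255]  x^+=[-2.4309, 2.0228]  P^+=[0.4212 0.2075; 0.2075 0.5073]
step 3: x^-=[-1.4802, 2.0228]  P^-=[0.7883 0.4529; 0.4529 0.5973]  H_jac=[0.0905 0.0000; 0.0000 -0.8996]  S=[0.2365 -0.0299; -0.0299 0.7633]  K=[0.2355 -0.5245; 0.0849 -0.7006]  nu=[3.7559, 0.5268]  x^+=[-0.8720, 1.9725]  P^+=[0.5578 0.1614; 0.1614 0.2174]

x_post = [-0.8720, 1.9725]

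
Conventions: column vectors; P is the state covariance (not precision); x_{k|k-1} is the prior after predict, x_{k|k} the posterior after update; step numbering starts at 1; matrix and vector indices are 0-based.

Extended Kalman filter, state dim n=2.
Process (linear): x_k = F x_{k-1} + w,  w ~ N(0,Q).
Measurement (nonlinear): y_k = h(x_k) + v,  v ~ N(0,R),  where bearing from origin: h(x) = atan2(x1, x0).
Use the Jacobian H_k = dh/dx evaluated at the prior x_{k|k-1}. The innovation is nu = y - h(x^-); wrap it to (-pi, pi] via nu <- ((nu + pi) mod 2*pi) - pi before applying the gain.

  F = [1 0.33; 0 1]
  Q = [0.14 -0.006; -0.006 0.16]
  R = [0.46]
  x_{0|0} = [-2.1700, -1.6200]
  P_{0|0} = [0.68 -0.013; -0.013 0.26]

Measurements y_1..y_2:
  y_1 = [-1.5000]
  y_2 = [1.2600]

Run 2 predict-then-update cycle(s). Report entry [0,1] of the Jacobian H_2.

step 1: x^-=[-2.7046, -1.6200]  P^-=[0.8397 0.0668; 0.0668 0.4200]  H_jac=[0.1630 -0.2721]  S=[0.5075]  K=[0.2339; -0.2038]  nu=[1.1019]  x^+=[-2.4469, -1.8445]  P^+=[0.8120 0.0910; 0.0910 0.3989]
step 2: x^-=[-3.0556, -1.8445]  P^-=[1.0555 0.2166; 0.2166 0.5589]  H_jac=[0.1448 -0.2399]  S=[0.4992]  K=[0.2020; -0.2057]  nu=[-2.4247]  x^+=[-3.5455, -1.3457]  P^+=[1.0351 0.2374; 0.2374 0.5378]

H_jac[0,1] = -0.2399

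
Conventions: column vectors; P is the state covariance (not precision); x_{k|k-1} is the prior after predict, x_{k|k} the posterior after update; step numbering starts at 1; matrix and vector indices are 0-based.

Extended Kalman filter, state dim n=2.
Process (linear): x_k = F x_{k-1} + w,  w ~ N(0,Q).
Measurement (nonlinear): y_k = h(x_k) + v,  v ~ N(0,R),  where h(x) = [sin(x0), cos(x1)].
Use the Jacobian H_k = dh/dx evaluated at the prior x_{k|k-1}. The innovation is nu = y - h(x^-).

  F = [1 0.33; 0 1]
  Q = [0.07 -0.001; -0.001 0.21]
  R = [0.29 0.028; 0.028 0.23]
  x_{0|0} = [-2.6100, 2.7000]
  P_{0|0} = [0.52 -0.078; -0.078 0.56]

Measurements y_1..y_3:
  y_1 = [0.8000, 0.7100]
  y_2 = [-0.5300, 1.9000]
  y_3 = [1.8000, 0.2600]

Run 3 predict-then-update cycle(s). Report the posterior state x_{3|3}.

x_post = [-4.3377, -0.1531]

step 1: x^-=[-1.7190, 2.7000]  P^-=[0.5995 0.1058; 0.1058 0.7700]  H_jac=[-0.1477 0.0000; 0.0000 -0.4274]  S=[0.3031 0.0347; 0.0347 0.3706]  K=[-0.2811 -0.0957; 0.0506 -0.8926]  nu=[1.7890, 1.6141]  x^+=[-2.3764, 1.3498]  P^+=[0.5703 0.0699; 0.0699 0.4771]
step 2: x^-=[-1.9310, 1.3498]  P^-=[0.7384 0.2263; 0.2263 0.6871]  H_jac=[-0.3525 0.0000; 0.0000 -0.9757]  S=[0.3817 0.1058; 0.1058 0.8840]  K=[-0.6335 -0.1740; 0.0013 -0.7584]  nu=[0.4058, 1.6808]  x^+=[-2.4805, 0.0755]  P^+=[0.5351 0.0592; 0.0592 0.1788]
step 3: x^-=[-2.4556, 0.0755]  P^-=[0.6636 0.1172; 0.1172 0.3888]  H_jac=[-0.7738 0.0000; 0.0000 -0.0755]  S=[0.6873 0.0348; 0.0348 0.2322]  K=[-0.7509 0.0746; -0.1265 -0.1074]  nu=[2.4335, -0.7371]  x^+=[-4.3377, -0.1531]  P^+=[0.2787 0.0513; 0.0513 0.3741]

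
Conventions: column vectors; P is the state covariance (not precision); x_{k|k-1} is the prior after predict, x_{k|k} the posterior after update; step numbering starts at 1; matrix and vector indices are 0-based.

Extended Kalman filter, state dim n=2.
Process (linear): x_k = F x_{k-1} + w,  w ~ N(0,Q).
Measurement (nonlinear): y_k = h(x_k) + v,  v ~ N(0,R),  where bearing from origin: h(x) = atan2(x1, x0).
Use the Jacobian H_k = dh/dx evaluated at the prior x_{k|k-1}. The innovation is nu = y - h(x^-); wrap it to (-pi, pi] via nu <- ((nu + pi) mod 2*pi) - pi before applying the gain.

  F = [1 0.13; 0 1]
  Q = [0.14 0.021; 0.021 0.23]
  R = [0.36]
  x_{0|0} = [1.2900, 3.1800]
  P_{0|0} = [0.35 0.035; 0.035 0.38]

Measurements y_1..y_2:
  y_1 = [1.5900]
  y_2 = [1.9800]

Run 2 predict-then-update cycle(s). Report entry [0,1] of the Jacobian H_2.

H_jac[0,1] = 0.1368

step 1: x^-=[1.7034, 3.1800]  P^-=[0.5055 0.1054; 0.1054 0.6100]  H_jac=[-0.2444 0.1309]  S=[0.3939]  K=[-0.2786; 0.1373]  nu=[0.5110]  x^+=[1.5611, 3.2502]  P^+=[0.4750 0.1205; 0.1205 0.6026]
step 2: x^-=[1.9836, 3.2502]  P^-=[0.6565 0.2198; 0.2198 0.8326]  H_jac=[-0.2242 0.1368]  S=[0.3951]  K=[-0.2964; 0.1636]  nu=[0.9572]  x^+=[1.6999, 3.4068]  P^+=[0.6218 0.2390; 0.2390 0.8220]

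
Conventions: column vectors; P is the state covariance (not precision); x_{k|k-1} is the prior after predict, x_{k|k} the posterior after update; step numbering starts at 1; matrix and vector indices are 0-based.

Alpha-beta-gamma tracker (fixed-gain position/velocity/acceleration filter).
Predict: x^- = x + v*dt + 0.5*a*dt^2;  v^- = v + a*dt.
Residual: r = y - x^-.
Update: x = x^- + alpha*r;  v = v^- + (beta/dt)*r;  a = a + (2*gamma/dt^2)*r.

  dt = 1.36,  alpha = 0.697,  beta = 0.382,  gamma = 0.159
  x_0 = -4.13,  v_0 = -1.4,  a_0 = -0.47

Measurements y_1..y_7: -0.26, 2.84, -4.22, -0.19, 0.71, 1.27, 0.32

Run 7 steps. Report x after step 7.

step 1: x_pred=-6.4687  r=6.2087  x^+=-2.1412  v^+=-0.2953  a^+=0.5974
step 2: x_pred=-1.9903  r=4.8303  x^+=1.3764  v^+=1.8740  a^+=1.4279
step 3: x_pred=5.2456  r=-9.4656  x^+=-1.3519  v^+=1.1572  a^+=-0.1995
step 4: x_pred=0.0374  r=-0.2274  x^+=-0.1211  v^+=0.8221  a^+=-0.2386
step 5: x_pred=0.7763  r=-0.0663  x^+=0.7301  v^+=0.4790  a^+=-0.2500
step 6: x_pred=1.1503  r=0.1197  x^+=1.2337  v^+=0.1726  a^+=-0.2294
step 7: x_pred=1.2563  r=-0.9363  x^+=0.6037  v^+=-0.4024  a^+=-0.3904

x_post = 0.6037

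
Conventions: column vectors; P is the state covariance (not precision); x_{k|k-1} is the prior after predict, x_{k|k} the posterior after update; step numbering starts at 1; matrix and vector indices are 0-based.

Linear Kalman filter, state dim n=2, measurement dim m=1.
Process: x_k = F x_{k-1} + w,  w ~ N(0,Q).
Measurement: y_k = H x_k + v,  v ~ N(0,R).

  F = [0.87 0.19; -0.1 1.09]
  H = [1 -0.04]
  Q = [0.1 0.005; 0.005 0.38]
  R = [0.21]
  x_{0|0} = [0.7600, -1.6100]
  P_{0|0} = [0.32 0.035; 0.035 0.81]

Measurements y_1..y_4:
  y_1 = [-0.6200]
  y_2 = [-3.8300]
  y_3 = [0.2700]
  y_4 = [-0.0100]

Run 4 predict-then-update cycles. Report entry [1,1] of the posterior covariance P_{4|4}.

step 1: x^-=[0.3553, -1.8309]  P^-=[0.3830 0.1774; 0.1774 1.3379]  S=[0.5810]  K=[0.6471; 0.2133]  nu=[-1.0485]  x^+=[-0.3232, -2.0546]  P^+=[0.1398 0.0973; 0.0973 1.3115]
step 2: x^-=[-0.6715, -2.2071]  P^-=[0.2853 0.3548; 0.3548 1.9184]  S=[0.4700]  K=[0.5768; 0.5917]  nu=[-3.2468]  x^+=[-2.5444, -4.1283]  P^+=[0.1289 0.1944; 0.1944 1.7538]
step 3: x^-=[-2.9980, -4.2454]  P^-=[0.3252 0.5377; 0.5377 2.4226]  S=[0.4960]  K=[0.6122; 0.8886]  nu=[3.0982]  x^+=[-1.1014, -1.4924]  P^+=[0.1393 0.2678; 0.2678 2.0310]
step 4: x^-=[-1.2417, -1.5166]  P^-=[0.3673 0.6624; 0.6624 2.7360]  S=[0.5287]  K=[0.6446; 1.0460]  nu=[1.1711]  x^+=[-0.4868, -0.2917]  P^+=[0.1476 0.3060; 0.3060 2.1576]

P_post[1,1] = 2.1576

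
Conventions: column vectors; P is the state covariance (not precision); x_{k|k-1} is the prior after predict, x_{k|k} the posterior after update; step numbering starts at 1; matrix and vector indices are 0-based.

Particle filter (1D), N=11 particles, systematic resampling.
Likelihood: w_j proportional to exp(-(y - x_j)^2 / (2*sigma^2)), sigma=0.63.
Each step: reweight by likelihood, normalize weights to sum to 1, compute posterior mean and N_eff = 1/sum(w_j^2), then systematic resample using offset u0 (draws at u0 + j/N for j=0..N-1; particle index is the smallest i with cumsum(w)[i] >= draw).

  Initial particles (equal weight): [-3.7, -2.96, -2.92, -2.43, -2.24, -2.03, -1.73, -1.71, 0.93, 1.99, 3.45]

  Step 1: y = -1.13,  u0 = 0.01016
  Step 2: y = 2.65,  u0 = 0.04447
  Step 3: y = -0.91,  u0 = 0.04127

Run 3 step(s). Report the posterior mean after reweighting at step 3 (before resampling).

step 1: w=[0.0001, 0.0073, 0.0087, 0.0589, 0.1049, 0.1786, 0.3148, 0.3243, 0.0024, 0.0000, 0.0000]  mean=-1.8852  Neff=3.9881  idx=[2, 4, 5, 5, 6, 6, 6, 6, 7, 7, 7]
step 2: w=[0.0000, 0.0003, 0.0042, 0.0042, 0.1281, 0.1281, 0.1281, 0.1281, 0.1596, 0.1596, 0.1596]  mean=-1.7231  Neff=7.0358  idx=[4, 4, 5, 6, 7, 7, 8, 9, 9, 10, 10]
step 3: w=[0.0892, 0.0892, 0.0892, 0.0892, 0.0892, 0.0892, 0.0929, 0.0929, 0.0929, 0.0929, 0.0929]  mean=-1.7207  Neff=10.9954  idx=[0, 1, 2, 3, 4, 5, 6, 7, 8, 9, 10]

post_mean = -1.7207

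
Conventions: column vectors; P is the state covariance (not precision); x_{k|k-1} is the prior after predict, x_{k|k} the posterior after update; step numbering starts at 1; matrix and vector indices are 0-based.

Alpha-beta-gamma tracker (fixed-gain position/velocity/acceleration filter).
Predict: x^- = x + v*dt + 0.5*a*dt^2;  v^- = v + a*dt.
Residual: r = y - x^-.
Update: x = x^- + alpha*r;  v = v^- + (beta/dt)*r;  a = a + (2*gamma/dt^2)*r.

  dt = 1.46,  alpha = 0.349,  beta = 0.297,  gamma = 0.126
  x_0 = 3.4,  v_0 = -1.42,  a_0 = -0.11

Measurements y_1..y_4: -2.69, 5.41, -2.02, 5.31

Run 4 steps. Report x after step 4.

step 1: x_pred=1.2096  r=-3.8996  x^+=-0.1514  v^+=-2.3739  a^+=-0.5710
step 2: x_pred=-4.2258  r=9.6358  x^+=-0.8629  v^+=-1.2474  a^+=0.5681
step 3: x_pred=-2.0786  r=0.0586  x^+=-2.0581  v^+=-0.4060  a^+=0.5751
step 4: x_pred=-2.0379  r=7.3479  x^+=0.5265  v^+=1.9284  a^+=1.4437

x_post = 0.5265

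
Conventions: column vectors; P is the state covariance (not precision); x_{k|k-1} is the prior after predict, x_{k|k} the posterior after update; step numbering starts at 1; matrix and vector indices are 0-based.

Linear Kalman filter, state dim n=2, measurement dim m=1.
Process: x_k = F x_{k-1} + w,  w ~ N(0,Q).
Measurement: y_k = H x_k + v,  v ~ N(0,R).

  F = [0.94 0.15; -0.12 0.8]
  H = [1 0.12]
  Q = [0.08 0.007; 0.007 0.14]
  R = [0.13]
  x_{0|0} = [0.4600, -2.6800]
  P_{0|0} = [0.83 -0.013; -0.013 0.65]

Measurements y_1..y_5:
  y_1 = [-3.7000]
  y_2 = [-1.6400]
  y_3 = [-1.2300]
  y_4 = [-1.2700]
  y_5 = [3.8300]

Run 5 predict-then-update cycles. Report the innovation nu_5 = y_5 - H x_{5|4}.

innov = [5.1386]

step 1: x^-=[0.0304, -2.1992]  P^-=[0.8243 -0.0182; -0.0182 0.5704]  S=[0.9582]  K=[0.8580; 0.0525]  nu=[-3.4665]  x^+=[-2.9440, -2.3811]  P^+=[0.1189 -0.0613; -0.0613 0.5678]
step 2: x^-=[-3.1245, -1.5516]  P^-=[0.1805 0.0167; 0.0167 0.5169]  S=[0.3220]  K=[0.5669; 0.2446]  nu=[1.6707]  x^+=[-2.1773, -1.1431]  P^+=[0.0771 -0.0279; -0.0279 0.4976]
step 3: x^-=[-2.2181, -0.6532]  P^-=[0.1514 0.0375; 0.0375 0.4650]  S=[0.2971]  K=[0.5248; 0.3141]  nu=[1.0665]  x^+=[-1.6585, -0.3182]  P^+=[0.0696 -0.0114; -0.0114 0.4356]
step 4: x^-=[-1.6067, -0.0555]  P^-=[0.1481 0.0430; 0.0430 0.4220]  S=[0.2945]  K=[0.5204; 0.3181]  nu=[0.3434]  x^+=[-1.4280, 0.0537]  P^+=[0.0683 -0.0057; -0.0057 0.3922]
step 5: x^-=[-1.3343, 0.2143]  P^-=[0.1476 0.0422; 0.0422 0.3931]  S=[0.2934]  K=[0.5203; 0.3045]  nu=[5.1386]  x^+=[1.3395, 1.7791]  P^+=[0.0682 -0.0043; -0.0043 0.3659]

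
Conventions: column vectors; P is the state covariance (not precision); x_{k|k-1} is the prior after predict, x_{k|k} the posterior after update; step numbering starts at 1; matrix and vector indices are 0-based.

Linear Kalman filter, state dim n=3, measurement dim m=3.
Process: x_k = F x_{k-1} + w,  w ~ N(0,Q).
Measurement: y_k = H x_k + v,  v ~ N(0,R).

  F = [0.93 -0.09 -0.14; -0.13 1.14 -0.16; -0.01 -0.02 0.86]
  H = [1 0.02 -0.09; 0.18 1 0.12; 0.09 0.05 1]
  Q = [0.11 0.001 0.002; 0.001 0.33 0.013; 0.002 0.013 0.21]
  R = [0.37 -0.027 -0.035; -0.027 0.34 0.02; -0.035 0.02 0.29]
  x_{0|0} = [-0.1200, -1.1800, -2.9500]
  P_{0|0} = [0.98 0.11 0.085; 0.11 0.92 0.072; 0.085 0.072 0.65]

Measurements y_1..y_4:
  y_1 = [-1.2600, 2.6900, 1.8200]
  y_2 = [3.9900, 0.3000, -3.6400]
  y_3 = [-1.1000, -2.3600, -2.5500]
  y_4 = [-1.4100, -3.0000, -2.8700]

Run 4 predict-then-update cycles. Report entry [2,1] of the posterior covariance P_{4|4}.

P_post[2,1] = -0.0121

step 1: x^-=[0.4076, -0.8576, -2.5122]  P^-=[0.9391 -0.1010 -0.0229; -0.1010 1.5035 -0.0357; -0.0229 -0.0357 0.6873]  S=[1.3154 0.0641 -0.0394; 0.0641 1.8379 0.1426; -0.0394 0.1426 0.9801]  K=[0.7163 0.0039 0.0859; -0.0940 0.8162 -0.0915; -0.0426 -0.0296 0.7000]  nu=[-1.8765, 3.7757, 4.3384]  x^+=[-0.5492, 2.0035, 0.4927]  P^+=[0.2613 -0.0609 -0.0206; -0.0609 0.2911 -0.0160; -0.0206 -0.0160 0.2065]
step 2: x^-=[-0.7601, 2.2765, 0.3891]  P^-=[0.3575 -0.1161 -0.0390; -0.1161 0.7410 -0.0347; -0.0390 -0.0347 0.3638]  S=[0.7333 -0.0692 -0.0800; -0.0692 1.0461 0.0527; -0.0800 0.0527 0.6470]  K=[0.4917 -0.0235 0.0433; -0.0778 0.6832 -0.0777; -0.0413 -0.0286 0.5514]  nu=[4.7396, -1.8864, -4.0745]  x^+=[1.4385, 0.9357, -1.9991]  P^+=[0.1804 -0.0506 -0.0188; -0.0506 0.2436 -0.0138; -0.0188 -0.0138 0.1632]
step 3: x^-=[1.5334, 1.1996, -1.7523]  P^-=[0.2842 -0.0919 -0.0321; -0.0919 0.6731 -0.0258; -0.0321 -0.0258 0.3316]  S=[0.6593 -0.0593 -0.0755; -0.0593 0.9864 0.0569; -0.0755 0.0569 0.6164]  K=[0.4350 -0.0212 0.0373; -0.0639 0.6626 -0.0697; -0.0362 -0.0243 0.5290]  nu=[-2.8151, -3.6253, -0.9957]  x^+=[0.3488, -0.9534, -2.0887]  P^+=[0.1596 -0.0449 -0.0169; -0.0449 0.2352 -0.0124; -0.0169 -0.0124 0.1563]
step 4: x^-=[0.7026, -0.7980, -1.7807]  P^-=[0.2646 -0.0830 -0.0297; -0.0830 0.6595 -0.0236; -0.0297 -0.0236 0.3264]  S=[0.6396 -0.0541 -0.0741; -0.0541 0.9759 0.0588; -0.0741 0.0588 0.6118]  K=[0.4178 -0.0190 0.0359; -0.0580 0.6584 -0.0672; -0.0343 -0.0231 0.5254]  nu=[-2.2569, -2.1147, -1.1126]  x^+=[-0.2403, -1.9846, -2.2390]  P^+=[0.1532 -0.0426 -0.0162; -0.0426 0.2332 -0.0121; -0.0162 -0.0121 0.1552]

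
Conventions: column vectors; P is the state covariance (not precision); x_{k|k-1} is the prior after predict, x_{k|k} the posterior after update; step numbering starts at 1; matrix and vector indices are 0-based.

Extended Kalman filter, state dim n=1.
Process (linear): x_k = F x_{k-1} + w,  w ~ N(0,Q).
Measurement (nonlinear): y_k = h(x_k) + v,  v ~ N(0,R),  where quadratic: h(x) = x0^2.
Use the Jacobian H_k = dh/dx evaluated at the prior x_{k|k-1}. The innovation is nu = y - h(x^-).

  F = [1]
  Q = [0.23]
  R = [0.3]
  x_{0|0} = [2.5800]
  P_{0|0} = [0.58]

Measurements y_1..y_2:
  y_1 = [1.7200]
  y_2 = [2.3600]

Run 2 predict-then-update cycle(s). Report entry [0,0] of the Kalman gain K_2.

K[0,0] = 0.2737

step 1: x^-=[2.5800]  P^-=[0.8100]  H_jac=[5.1600]  S=[21.8667]  K=[0.1911]  nu=[-4.9364]  x^+=[1.6365]  P^+=[0.0111]
step 2: x^-=[1.6365]  P^-=[0.2411]  H_jac=[3.2729]  S=[2.8828]  K=[0.2737]  nu=[-0.3180]  x^+=[1.5494]  P^+=[0.0251]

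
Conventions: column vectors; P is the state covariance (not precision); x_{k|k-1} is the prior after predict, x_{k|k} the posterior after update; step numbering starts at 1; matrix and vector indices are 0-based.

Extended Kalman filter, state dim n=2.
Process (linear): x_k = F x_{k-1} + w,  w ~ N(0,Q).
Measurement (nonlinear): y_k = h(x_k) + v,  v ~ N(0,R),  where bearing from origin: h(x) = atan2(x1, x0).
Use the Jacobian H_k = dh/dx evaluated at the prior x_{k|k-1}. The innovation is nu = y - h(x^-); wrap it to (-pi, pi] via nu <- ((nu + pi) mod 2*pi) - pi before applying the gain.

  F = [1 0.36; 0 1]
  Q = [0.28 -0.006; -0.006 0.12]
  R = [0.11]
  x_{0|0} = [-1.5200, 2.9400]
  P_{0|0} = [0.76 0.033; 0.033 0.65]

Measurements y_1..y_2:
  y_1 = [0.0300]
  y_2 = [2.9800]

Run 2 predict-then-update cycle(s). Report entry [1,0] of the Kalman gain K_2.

step 1: x^-=[-0.4616, 2.9400]  P^-=[1.1480 0.2610; 0.2610 0.7700]  H_jac=[-0.3320 -0.0521]  S=[0.2476]  K=[-1.5939; -0.5120]  nu=[-1.6965]  x^+=[2.2425, 3.8085]  P^+=[0.5189 0.0589; 0.0589 0.7051]
step 2: x^-=[3.6136, 3.8085]  P^-=[0.9327 0.3068; 0.3068 0.8251]  H_jac=[-0.1382 0.1311]  S=[0.1309]  K=[-0.6775; 0.5026]  nu=[2.1683]  x^+=[2.1446, 4.8984]  P^+=[0.8727 0.3513; 0.3513 0.7920]

K[1,0] = 0.5026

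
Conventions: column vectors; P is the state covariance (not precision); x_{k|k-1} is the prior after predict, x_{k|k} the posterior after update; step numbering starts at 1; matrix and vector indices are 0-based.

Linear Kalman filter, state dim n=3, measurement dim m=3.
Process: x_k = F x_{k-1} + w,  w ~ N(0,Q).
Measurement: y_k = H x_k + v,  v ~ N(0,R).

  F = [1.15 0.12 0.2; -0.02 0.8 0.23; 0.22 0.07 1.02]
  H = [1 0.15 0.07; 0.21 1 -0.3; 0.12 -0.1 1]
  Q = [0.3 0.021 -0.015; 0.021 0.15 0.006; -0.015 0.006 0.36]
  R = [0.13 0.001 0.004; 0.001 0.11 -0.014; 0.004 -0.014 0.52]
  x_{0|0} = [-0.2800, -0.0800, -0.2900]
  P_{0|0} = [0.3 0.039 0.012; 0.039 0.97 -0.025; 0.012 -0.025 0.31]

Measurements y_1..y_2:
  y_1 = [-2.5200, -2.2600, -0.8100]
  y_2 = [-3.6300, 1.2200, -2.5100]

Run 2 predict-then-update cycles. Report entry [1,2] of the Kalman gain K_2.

step 1: x^-=[-0.3896, -0.1251, -0.3630]  P^-=[0.7382 0.1557 0.1477; 0.1557 0.7768 0.1181; 0.1477 0.1181 0.7048]  S=[0.9590 0.3792 0.2833; 0.3792 0.9587 -0.1218; 0.2833 -0.1218 1.2513]  K=[0.8308 -0.0528 -0.0169; -0.0943 0.8641 0.1527; 0.0706 -0.0231 0.5497]  nu=[-2.0862, -2.1620, -0.4128]  x^+=[-2.0016, -1.8596, -0.6873]  P^+=[0.1147 -0.0354 -0.0220; -0.0354 0.1254 0.0837; -0.0220 0.0837 0.2975]
step 2: x^-=[-2.6625, -1.6057, -1.2715]  P^-=[0.4495 0.0215 0.0566; 0.0215 0.2782 0.1451; 0.0566 0.1451 0.6767]  S=[0.6066 0.1326 0.1772; 0.1326 0.3837 -0.0721; 0.1772 -0.0721 1.1900]  K=[0.7618 -0.0097 -0.0229; -0.0714 0.6765 0.1523; 0.0536 -0.0348 0.5521]  nu=[-0.6377, 3.0033, -1.0795]  x^+=[-3.1526, 0.3071, -2.0061]  P^+=[0.1050 -0.0293 -0.0243; -0.0293 0.1034 0.0833; -0.0243 0.0833 0.2990]

K[1,2] = 0.1523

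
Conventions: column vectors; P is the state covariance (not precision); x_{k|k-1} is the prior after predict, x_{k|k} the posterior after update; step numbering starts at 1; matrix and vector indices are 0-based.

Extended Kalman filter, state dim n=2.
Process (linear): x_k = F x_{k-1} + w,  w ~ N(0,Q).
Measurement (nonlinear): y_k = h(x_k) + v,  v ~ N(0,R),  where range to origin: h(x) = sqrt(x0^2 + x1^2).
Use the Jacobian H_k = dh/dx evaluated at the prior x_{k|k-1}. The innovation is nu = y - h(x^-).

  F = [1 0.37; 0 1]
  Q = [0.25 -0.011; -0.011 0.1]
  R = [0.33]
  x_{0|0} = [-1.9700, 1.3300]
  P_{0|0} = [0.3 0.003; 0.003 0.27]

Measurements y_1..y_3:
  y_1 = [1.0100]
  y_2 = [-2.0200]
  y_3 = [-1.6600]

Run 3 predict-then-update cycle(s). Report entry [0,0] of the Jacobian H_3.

step 1: x^-=[-1.4779, 1.3300]  P^-=[0.5892 0.0919; 0.0919 0.3700]  H_jac=[-0.7433 0.6689]  S=[0.7297]  K=[-0.5159; 0.2456]  nu=[-0.9782]  x^+=[-0.9732, 1.0898]  P^+=[0.3949 0.1844; 0.1844 0.3260]
step 2: x^-=[-0.5700, 1.0898]  P^-=[0.8260 0.2940; 0.2940 0.4260]  H_jac=[-0.4635 0.8861]  S=[0.6005]  K=[-0.2037; 0.4018]  nu=[-3.2498]  x^+=[0.0921, -0.2159]  P^+=[0.8011 0.3431; 0.3431 0.3291]
step 3: x^-=[0.0122, -0.2159]  P^-=[1.3500 0.4539; 0.4539 0.4291]  H_jac=[0.0566 -0.9984]  S=[0.7108]  K=[-0.5301; -0.5666]  nu=[-1.8762]  x^+=[1.0068, 0.8472]  P^+=[1.1503 0.2404; 0.2404 0.2009]

H_jac[0,0] = 0.0566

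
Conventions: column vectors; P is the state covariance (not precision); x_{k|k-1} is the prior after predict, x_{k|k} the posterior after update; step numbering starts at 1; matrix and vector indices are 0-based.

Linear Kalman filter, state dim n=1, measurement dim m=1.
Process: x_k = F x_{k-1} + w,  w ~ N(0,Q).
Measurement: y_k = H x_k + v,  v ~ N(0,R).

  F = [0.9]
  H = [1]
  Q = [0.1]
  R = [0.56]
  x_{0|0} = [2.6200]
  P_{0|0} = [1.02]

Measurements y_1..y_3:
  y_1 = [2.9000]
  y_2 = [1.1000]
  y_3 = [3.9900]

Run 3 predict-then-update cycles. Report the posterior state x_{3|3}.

step 1: x^-=[2.3580]  P^-=[0.9262]  S=[1.4862]  K=[0.6232]  nu=[0.5420]  x^+=[2.6958]  P^+=[0.3490]
step 2: x^-=[2.4262]  P^-=[0.3827]  S=[0.9427]  K=[0.4060]  nu=[-1.3262]  x^+=[1.8878]  P^+=[0.2273]
step 3: x^-=[1.6990]  P^-=[0.2841]  S=[0.8441]  K=[0.3366]  nu=[2.2910]  x^+=[2.4702]  P^+=[0.1885]

x_post = [2.4702]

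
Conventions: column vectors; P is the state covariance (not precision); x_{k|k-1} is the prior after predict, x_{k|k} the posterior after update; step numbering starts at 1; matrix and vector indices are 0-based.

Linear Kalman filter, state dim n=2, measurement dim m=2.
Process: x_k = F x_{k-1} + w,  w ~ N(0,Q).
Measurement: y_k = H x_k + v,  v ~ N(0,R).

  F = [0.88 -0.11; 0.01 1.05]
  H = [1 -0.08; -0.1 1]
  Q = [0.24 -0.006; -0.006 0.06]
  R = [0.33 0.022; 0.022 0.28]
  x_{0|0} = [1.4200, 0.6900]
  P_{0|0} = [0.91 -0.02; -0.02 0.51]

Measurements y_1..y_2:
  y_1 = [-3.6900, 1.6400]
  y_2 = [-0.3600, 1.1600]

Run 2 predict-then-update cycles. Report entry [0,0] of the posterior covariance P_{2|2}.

step 1: x^-=[1.1737, 0.7387]  P^-=[0.9547 -0.0754; -0.0754 0.6219]  S=[1.3008 -0.1992; -0.1992 0.9266]  K=[0.7346 -0.0265; 0.0081 0.6811]  nu=[-4.8046, 1.0187]  x^+=[-2.3825, 1.3935]  P^+=[0.2445 0.0332; 0.0332 0.1942]
step 2: x^-=[-2.2499, 1.4394]  P^-=[0.4252 0.0044; 0.0044 0.2748]  S=[0.7563 -0.0381; -0.0381 0.5582]  K=[0.5603 -0.0301; 0.0015 0.4917]  nu=[2.0051, -0.5044]  x^+=[-1.1113, 1.1944]  P^+=[0.1860 0.0225; 0.0225 0.1399]

P_post[0,0] = 0.1860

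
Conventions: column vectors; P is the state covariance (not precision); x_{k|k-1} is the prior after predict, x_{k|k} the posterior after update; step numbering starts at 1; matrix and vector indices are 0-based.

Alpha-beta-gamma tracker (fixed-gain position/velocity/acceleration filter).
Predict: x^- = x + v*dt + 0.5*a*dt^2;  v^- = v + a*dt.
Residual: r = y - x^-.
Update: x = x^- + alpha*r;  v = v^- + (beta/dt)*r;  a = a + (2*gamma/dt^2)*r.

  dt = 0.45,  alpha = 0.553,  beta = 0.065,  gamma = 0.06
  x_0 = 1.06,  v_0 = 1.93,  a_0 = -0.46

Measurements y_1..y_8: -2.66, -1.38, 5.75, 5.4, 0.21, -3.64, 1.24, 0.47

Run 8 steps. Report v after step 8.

v_post = -1.7679

step 1: x_pred=1.8819  r=-4.5419  x^+=-0.6298  v^+=1.0669  a^+=-3.1515
step 2: x_pred=-0.4687  r=-0.9113  x^+=-0.9727  v^+=-0.4829  a^+=-3.6915
step 3: x_pred=-1.5637  r=7.3137  x^+=2.4808  v^+=-1.0876  a^+=0.6425
step 4: x_pred=2.0564  r=3.3436  x^+=3.9054  v^+=-0.3155  a^+=2.6239
step 5: x_pred=4.0291  r=-3.8191  x^+=1.9171  v^+=0.3136  a^+=0.3608
step 6: x_pred=2.0948  r=-5.7348  x^+=-1.0766  v^+=-0.3524  a^+=-3.0376
step 7: x_pred=-1.5427  r=2.7827  x^+=-0.0039  v^+=-1.3174  a^+=-1.3886
step 8: x_pred=-0.7373  r=1.2073  x^+=-0.0697  v^+=-1.7679  a^+=-0.6732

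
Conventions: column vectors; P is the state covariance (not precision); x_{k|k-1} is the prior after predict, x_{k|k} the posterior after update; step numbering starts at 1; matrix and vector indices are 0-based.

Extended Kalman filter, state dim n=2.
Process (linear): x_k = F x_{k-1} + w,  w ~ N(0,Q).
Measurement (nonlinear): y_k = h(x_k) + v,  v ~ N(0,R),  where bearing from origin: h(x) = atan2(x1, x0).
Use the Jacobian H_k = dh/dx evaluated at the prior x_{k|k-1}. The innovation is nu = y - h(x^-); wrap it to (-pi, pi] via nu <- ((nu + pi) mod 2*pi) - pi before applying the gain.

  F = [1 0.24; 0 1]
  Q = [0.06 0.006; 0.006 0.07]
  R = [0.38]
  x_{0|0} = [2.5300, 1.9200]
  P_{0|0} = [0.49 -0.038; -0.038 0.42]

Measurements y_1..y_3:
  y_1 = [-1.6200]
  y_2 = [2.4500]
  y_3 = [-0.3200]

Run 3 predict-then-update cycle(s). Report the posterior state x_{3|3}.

step 1: x^-=[2.9908, 1.9200]  P^-=[0.5560 0.0688; 0.0688 0.4900]  H_jac=[-0.1520 0.2368]  S=[0.4154]  K=[-0.1642; 0.2541]  nu=[-2.1907]  x^+=[3.3506, 1.3632]  P^+=[0.5447 0.0861; 0.0861 0.4632]
step 2: x^-=[3.6778, 1.3632]  P^-=[0.6728 0.2033; 0.2033 0.5332]  H_jac=[-0.0886 0.2391]  S=[0.4071]  K=[-0.0271; 0.2688]  nu=[2.0950]  x^+=[3.6211, 1.9264]  P^+=[0.6725 0.2063; 0.2063 0.5038]
step 3: x^-=[4.0834, 1.9264]  P^-=[0.8605 0.3332; 0.3332 0.5738]  H_jac=[-0.0945 0.2003]  S=[0.3981]  K=[-0.0366; 0.2096]  nu=[-0.7608]  x^+=[4.1113, 1.7669]  P^+=[0.8600 0.3362; 0.3362 0.5563]

x_post = [4.1113, 1.7669]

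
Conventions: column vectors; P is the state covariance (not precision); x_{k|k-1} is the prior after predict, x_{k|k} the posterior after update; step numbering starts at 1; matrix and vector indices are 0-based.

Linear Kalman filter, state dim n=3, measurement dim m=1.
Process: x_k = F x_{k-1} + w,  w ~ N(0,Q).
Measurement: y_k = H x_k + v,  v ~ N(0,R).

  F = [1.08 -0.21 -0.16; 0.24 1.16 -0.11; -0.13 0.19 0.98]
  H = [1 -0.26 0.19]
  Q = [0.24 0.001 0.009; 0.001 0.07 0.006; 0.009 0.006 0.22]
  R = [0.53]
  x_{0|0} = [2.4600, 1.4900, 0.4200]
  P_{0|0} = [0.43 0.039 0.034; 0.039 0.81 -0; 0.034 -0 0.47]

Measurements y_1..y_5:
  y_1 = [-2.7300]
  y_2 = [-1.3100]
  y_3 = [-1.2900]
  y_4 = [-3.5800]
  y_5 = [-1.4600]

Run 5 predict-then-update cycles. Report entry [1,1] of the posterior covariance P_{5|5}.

step 1: x^-=[2.2767, 2.2726, 0.3749]  P^-=[0.7599 -0.0350 -0.1116; -0.0350 1.2103 0.1248; -0.1116 0.1248 0.6973]  S=[1.3603]  K=[0.5497; -0.2397; -0.0085]  nu=[-4.4871]  x^+=[-0.1898, 3.3479, 0.4131]  P^+=[0.3488 0.1442 -0.1053; 0.1442 1.1322 0.1220; -0.1053 0.1220 0.6972]
step 2: x^-=[-0.9742, 3.7926, 1.0657]  P^-=[0.6938 -0.0021 -0.3034; -0.0021 1.6767 0.2643; -0.3034 0.2643 1.0015]  S=[1.2330]  K=[0.5164; -0.3145; -0.1474]  nu=[0.4478]  x^+=[-0.7429, 3.6518, 0.9996]  P^+=[0.3650 0.1982 -0.2095; 0.1982 1.5547 0.2071; -0.2095 0.2071 0.9747]
step 3: x^-=[-1.7292, 3.9478, 1.7701]  P^-=[0.7557 -0.0284 -0.4860; -0.0284 2.2634 0.3902; -0.4860 0.3902 1.3391]  S=[1.2786]  K=[0.5246; -0.4245; -0.2605]  nu=[1.1293]  x^+=[-1.1368, 3.4684, 1.4759]  P^+=[0.4038 0.2563 -0.3113; 0.2563 2.0330 0.2488; -0.3113 0.2488 1.2524]
step 4: x^-=[-2.1922, 3.5882, 2.2532]  P^-=[0.8408 -0.0508 -0.6603; -0.0508 2.9397 0.4795; -0.6603 0.4795 1.6623]  S=[1.3576]  K=[0.5366; -0.5333; -0.3456]  nu=[-0.8830]  x^+=[-2.6660, 4.0591, 2.5583]  P^+=[0.4498 0.3377 -0.4086; 0.3377 2.5536 0.2293; -0.4086 0.2293 1.5002]
step 5: x^-=[-4.1410, 3.7873, 3.6249]  P^-=[0.9191 -0.0450 -0.8078; -0.0450 3.7013 0.5114; -0.8078 0.5114 1.9333]  S=[1.4350]  K=[0.5417; -0.6343; -0.3996]  nu=[2.9770]  x^+=[-2.5284, 1.8991, 2.4352]  P^+=[0.4981 0.4480 -0.4972; 0.4480 3.1241 0.1477; -0.4972 0.1477 1.7042]

P_post[1,1] = 3.1241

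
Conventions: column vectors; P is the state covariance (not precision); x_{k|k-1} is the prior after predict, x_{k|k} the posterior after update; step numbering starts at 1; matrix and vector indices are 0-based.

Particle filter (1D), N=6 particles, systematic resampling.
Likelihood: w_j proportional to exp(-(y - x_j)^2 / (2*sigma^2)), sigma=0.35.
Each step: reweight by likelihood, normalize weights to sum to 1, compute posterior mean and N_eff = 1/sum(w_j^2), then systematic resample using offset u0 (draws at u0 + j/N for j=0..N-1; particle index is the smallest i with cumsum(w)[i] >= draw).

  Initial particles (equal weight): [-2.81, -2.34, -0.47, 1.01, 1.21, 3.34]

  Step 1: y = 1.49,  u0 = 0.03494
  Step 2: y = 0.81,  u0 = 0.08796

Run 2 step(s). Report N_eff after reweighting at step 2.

N_eff = 5.6574

step 1: w=[0.0000, 0.0000, 0.0000, 0.3497, 0.6503, 0.0000]  mean=1.1401  Neff=1.8342  idx=[3, 3, 4, 4, 4, 4]
step 2: w=[0.2247, 0.2247, 0.1377, 0.1377, 0.1377, 0.1377]  mean=1.1201  Neff=5.6574  idx=[0, 1, 1, 3, 4, 5]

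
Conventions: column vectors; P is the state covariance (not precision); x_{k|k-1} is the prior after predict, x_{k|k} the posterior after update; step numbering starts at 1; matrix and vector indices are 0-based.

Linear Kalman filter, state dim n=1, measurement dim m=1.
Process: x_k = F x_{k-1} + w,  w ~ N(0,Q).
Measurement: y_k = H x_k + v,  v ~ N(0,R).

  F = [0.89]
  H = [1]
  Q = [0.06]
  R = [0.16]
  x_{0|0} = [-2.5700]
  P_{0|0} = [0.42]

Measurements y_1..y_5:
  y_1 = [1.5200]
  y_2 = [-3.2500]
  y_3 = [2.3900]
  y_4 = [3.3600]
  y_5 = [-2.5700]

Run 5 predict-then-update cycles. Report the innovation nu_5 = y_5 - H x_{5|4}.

step 1: x^-=[-2.2873]  P^-=[0.3927]  S=[0.5527]  K=[0.7105]  nu=[3.8073]  x^+=[0.4178]  P^+=[0.1137]
step 2: x^-=[0.3718]  P^-=[0.1500]  S=[0.3100]  K=[0.4839]  nu=[-3.6218]  x^+=[-1.3809]  P^+=[0.0774]
step 3: x^-=[-1.2290]  P^-=[0.1213]  S=[0.2813]  K=[0.4313]  nu=[3.6190]  x^+=[0.3318]  P^+=[0.0690]
step 4: x^-=[0.2953]  P^-=[0.1147]  S=[0.2747]  K=[0.4175]  nu=[3.0647]  x^+=[1.5747]  P^+=[0.0668]
step 5: x^-=[1.4015]  P^-=[0.1129]  S=[0.2729]  K=[0.4137]  nu=[-3.9715]  x^+=[-0.2416]  P^+=[0.0662]

innov = [-3.9715]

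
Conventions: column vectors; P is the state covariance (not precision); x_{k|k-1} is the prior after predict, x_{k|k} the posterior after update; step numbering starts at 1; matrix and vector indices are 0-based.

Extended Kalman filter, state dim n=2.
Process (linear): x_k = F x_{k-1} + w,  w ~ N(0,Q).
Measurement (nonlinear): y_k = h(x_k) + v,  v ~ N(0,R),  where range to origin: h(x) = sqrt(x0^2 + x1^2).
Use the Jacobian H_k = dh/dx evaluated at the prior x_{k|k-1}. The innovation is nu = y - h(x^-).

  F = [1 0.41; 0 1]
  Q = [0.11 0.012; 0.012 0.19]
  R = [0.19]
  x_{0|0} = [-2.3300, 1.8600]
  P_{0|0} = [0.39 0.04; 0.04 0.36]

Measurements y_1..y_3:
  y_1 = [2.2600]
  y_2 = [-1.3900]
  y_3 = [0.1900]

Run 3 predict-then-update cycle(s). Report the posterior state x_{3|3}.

step 1: x^-=[-1.5674, 1.8600]  P^-=[0.5933 0.1996; 0.1996 0.5500]  H_jac=[-0.6444 0.7647]  S=[0.5613]  K=[-0.4092; 0.5202]  nu=[-0.1724]  x^+=[-1.4969, 1.7703]  P^+=[0.4993 0.3191; 0.3191 0.3981]
step 2: x^-=[-0.7710, 1.7703]  P^-=[0.9379 0.4943; 0.4943 0.5881]  H_jac=[-0.3993 0.9168]  S=[0.4720]  K=[0.1668; 0.7243]  nu=[-3.3210]  x^+=[-1.3248, -0.6349]  P^+=[0.9248 0.4373; 0.4373 0.3406]
step 3: x^-=[-1.5851, -0.6349]  P^-=[1.4506 0.5889; 0.5889 0.5306]  H_jac=[-0.9283 -0.3718]  S=[1.9200]  K=[-0.8154; -0.3875]  nu=[-1.5176]  x^+=[-0.3477, -0.0469]  P^+=[0.1740 -0.0177; -0.0177 0.2423]

x_post = [-0.3477, -0.0469]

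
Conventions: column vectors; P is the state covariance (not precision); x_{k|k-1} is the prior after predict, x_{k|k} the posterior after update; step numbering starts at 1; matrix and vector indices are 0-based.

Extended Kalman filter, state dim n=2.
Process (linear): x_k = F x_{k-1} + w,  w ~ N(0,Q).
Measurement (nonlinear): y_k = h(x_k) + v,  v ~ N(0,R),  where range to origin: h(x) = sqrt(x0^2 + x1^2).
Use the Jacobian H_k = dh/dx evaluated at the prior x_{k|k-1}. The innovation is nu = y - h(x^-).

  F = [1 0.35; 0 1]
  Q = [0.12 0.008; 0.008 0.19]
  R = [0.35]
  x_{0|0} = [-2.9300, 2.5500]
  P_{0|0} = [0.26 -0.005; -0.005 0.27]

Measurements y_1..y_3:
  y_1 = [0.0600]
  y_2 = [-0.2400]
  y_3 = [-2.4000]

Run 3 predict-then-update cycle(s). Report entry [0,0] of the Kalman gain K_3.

step 1: x^-=[-2.0375, 2.5500]  P^-=[0.4096 0.0975; 0.0975 0.4600]  H_jac=[-0.6242 0.7812]  S=[0.6953]  K=[-0.2582; 0.4294]  nu=[-3.2040]  x^+=[-1.2103, 1.1743]  P^+=[0.3632 0.1746; 0.1746 0.3318]
step 2: x^-=[-0.7993, 1.1743]  P^-=[0.6461 0.2987; 0.2987 0.5218]  H_jac=[-0.5627 0.8267]  S=[0.6333]  K=[-0.1841; 0.4158]  nu=[-1.6605]  x^+=[-0.4936, 0.4839]  P^+=[0.6246 0.3472; 0.3472 0.4123]
step 3: x^-=[-0.3242, 0.4839]  P^-=[1.0382 0.4995; 0.4995 0.6023]  H_jac=[-0.5566 0.8308]  S=[0.6254]  K=[-0.2605; 0.3555]  nu=[-2.9825]  x^+=[0.4527, -0.5765]  P^+=[0.9957 0.5574; 0.5574 0.5233]

K[0,0] = -0.2605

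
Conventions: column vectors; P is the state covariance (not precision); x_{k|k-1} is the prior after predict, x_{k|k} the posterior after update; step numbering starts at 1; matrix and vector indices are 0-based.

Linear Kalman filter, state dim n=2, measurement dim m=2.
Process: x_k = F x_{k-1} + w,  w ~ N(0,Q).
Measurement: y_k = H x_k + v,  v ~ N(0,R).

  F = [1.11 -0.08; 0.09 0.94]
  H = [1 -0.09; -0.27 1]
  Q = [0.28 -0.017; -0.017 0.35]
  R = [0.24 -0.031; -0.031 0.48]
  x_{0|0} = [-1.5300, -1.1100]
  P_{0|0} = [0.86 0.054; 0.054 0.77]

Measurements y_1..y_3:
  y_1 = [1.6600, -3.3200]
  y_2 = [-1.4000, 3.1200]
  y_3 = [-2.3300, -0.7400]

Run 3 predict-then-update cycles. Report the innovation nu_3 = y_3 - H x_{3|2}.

innov = [-1.5737, -1.5943]

step 1: x^-=[-1.6095, -1.1811]  P^-=[1.3349 0.0670; 0.0670 1.0465]  S=[1.5714 -0.4170; -0.4170 1.5876]  K=[0.8563 0.0401; 0.1662 0.6914]  nu=[3.1632, -2.5735]  x^+=[0.9961, -2.4348]  P^+=[0.2087 0.0490; 0.0490 0.3400]
step 2: x^-=[1.3005, -2.1990]  P^-=[0.5306 0.0291; 0.0291 0.6604]  S=[0.7707 -0.2039; -0.2039 1.1633]  K=[0.6911 0.0230; 0.1143 0.5809]  nu=[-2.8984, 5.6702]  x^+=[-0.5723, 0.7636]  P^+=[0.1683 0.0351; 0.0351 0.2848]
step 3: x^-=[-0.6964, 0.6663]  P^-=[0.4830 0.0147; 0.0147 0.6089]  S=[0.7253 -0.2011; -0.2011 1.1162]  K=[0.6688 0.0169; 0.1000 0.5600]  nu=[-1.5737, -1.5943]  x^+=[-1.7757, -0.3840]  P^+=[0.1628 0.0313; 0.0313 0.2742]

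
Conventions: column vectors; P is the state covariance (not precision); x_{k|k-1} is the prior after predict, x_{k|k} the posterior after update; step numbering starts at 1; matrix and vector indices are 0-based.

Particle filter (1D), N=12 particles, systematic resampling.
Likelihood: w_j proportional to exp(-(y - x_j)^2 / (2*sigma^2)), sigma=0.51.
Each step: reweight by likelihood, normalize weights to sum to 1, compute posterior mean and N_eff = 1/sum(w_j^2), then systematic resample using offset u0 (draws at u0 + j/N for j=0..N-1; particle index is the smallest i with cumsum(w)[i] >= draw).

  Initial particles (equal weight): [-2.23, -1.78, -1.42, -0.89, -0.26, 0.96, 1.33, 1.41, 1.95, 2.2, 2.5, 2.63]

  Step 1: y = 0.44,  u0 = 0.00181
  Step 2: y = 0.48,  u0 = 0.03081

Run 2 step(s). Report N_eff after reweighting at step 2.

step 1: w=[0.0000, 0.0001, 0.0009, 0.0235, 0.2752, 0.4197, 0.1540, 0.1157, 0.0088, 0.0018, 0.0002, 0.0001]  mean=0.6988  Neff=3.4526  idx=[3, 4, 4, 4, 5, 5, 5, 5, 5, 6, 6, 7]
step 2: w=[0.0055, 0.0702, 0.0702, 0.0702, 0.1291, 0.1291, 0.1291, 0.1291, 0.1291, 0.0501, 0.0501, 0.0381]  mean=0.7473  Neff=9.5558  idx=[1, 2, 3, 4, 5, 5, 6, 7, 7, 8, 9, 10]

N_eff = 9.5558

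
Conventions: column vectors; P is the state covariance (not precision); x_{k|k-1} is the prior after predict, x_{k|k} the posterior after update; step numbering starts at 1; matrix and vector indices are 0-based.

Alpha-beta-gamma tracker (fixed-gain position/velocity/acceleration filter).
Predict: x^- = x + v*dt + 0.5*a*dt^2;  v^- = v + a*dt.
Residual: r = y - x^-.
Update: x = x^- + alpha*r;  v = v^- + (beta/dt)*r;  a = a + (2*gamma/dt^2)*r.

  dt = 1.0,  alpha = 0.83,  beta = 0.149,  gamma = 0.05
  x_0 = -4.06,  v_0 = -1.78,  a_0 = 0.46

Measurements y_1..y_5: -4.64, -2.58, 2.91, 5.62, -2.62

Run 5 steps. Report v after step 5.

step 1: x_pred=-5.6100  r=0.9700  x^+=-4.8049  v^+=-1.1755  a^+=0.5570
step 2: x_pred=-5.7019  r=3.1219  x^+=-3.1107  v^+=-0.1533  a^+=0.8692
step 3: x_pred=-2.8294  r=5.7394  x^+=1.9343  v^+=1.5711  a^+=1.4431
step 4: x_pred=4.2269  r=1.3931  x^+=5.3832  v^+=3.2218  a^+=1.5824
step 5: x_pred=9.3961  r=-12.0161  x^+=-0.5773  v^+=3.0138  a^+=0.3808

v_post = 3.0138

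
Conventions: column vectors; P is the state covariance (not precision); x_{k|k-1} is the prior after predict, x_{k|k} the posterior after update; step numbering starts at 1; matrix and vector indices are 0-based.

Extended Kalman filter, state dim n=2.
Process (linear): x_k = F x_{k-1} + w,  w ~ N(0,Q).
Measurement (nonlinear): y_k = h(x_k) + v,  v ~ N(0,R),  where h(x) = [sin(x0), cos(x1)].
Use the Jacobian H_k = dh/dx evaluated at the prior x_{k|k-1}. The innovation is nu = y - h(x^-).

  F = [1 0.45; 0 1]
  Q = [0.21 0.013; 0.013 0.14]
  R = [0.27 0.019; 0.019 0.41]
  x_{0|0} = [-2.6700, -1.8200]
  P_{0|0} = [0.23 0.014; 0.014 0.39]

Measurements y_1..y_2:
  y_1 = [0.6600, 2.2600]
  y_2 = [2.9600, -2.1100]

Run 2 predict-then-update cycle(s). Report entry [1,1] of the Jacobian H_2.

H_jac[1,1] = 0.4860

step 1: x^-=[-3.4890, -1.8200]  P^-=[0.5316 0.2025; 0.2025 0.5300]  H_jac=[-0.9403 0.0000; 0.0000 0.9691]  S=[0.7400 -0.1655; -0.1655 0.9078]  K=[-0.6538 0.0970; -0.1363 0.5410]  nu=[0.3195, 2.5066]  x^+=[-3.4548, -0.5076]  P^+=[0.1858 0.0282; 0.0282 0.2262]
step 2: x^-=[-3.6832, -0.5076]  P^-=[0.4670 0.1430; 0.1430 0.3662]  H_jac=[-0.8569 0.0000; 0.0000 0.4860]  S=[0.6129 -0.0406; -0.0406 0.4965]  K=[-0.6471 0.0871; -0.1772 0.3440]  nu=[2.4445, -2.9839]  x^+=[-5.5251, -1.9671]  P^+=[0.2020 0.0482; 0.0482 0.2833]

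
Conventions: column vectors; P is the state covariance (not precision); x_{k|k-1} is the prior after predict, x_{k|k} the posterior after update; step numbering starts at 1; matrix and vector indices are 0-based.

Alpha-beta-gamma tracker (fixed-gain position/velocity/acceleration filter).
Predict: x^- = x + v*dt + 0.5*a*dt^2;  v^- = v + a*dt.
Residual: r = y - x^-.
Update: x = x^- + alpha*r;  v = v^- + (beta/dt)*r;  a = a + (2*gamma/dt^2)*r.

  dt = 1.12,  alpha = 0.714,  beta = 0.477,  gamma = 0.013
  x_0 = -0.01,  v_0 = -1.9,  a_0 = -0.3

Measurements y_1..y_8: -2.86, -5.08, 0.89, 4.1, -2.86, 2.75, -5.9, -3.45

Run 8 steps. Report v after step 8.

step 1: x_pred=-2.3262  r=-0.5338  x^+=-2.7073  v^+=-2.4634  a^+=-0.3111
step 2: x_pred=-5.6614  r=0.5814  x^+=-5.2463  v^+=-2.5641  a^+=-0.2990
step 3: x_pred=-8.3057  r=9.1957  x^+=-1.7400  v^+=1.0173  a^+=-0.1084
step 4: x_pred=-0.6686  r=4.7686  x^+=2.7362  v^+=2.9268  a^+=-0.0096
step 5: x_pred=6.0082  r=-8.8682  x^+=-0.3237  v^+=-0.8608  a^+=-0.1934
step 6: x_pred=-1.4091  r=4.1591  x^+=1.5605  v^+=0.6939  a^+=-0.1072
step 7: x_pred=2.2704  r=-8.1704  x^+=-3.5633  v^+=-2.9059  a^+=-0.2765
step 8: x_pred=-6.9913  r=3.5413  x^+=-4.4628  v^+=-1.7074  a^+=-0.2031

v_post = -1.7074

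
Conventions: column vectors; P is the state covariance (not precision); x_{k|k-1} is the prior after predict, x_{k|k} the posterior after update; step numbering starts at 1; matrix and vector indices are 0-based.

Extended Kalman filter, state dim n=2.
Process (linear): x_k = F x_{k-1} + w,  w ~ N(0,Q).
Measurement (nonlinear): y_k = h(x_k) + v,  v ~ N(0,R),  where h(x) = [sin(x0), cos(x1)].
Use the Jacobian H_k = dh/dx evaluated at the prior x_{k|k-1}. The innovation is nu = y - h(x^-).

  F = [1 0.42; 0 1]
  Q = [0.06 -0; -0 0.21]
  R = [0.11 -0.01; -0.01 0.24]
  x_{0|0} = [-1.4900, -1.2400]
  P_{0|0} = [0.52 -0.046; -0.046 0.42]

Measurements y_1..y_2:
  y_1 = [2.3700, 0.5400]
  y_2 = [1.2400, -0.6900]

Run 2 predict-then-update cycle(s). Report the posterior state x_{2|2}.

step 1: x^-=[-2.0108, -1.2400]  P^-=[0.6154 0.1304; 0.1304 0.6300]  H_jac=[-0.4259 0.0000; 0.0000 0.9458]  S=[0.2217 -0.0625; -0.0625 0.8035]  K=[-1.1649 0.0628; -0.0423 0.7382]  nu=[3.2748, 0.2152]  x^+=[-5.8121, -1.2197]  P^+=[0.3023 0.0283; 0.0283 0.1878]
step 2: x^-=[-6.3244, -1.2197]  P^-=[0.4192 0.1071; 0.1071 0.3978]  H_jac=[0.9992 0.0000; 0.0000 0.9390]  S=[0.5285 0.0905; 0.0905 0.5907]  K=[0.7839 0.0502; 0.0968 0.6175]  nu=[1.2812, -1.0339]  x^+=[-5.3719, -1.7341]  P^+=[0.0858 0.0045; 0.0045 0.1568]

x_post = [-5.3719, -1.7341]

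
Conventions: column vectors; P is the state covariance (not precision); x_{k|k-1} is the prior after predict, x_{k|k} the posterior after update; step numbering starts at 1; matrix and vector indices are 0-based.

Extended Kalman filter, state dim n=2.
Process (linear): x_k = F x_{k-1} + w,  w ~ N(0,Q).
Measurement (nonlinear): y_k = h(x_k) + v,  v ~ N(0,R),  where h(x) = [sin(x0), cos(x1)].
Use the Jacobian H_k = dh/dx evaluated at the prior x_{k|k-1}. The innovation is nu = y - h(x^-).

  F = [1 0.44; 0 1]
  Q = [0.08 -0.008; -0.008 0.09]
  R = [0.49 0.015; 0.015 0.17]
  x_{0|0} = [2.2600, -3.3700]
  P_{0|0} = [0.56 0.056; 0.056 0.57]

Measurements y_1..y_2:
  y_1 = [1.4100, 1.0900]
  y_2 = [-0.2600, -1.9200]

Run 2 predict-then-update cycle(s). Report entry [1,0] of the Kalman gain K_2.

step 1: x^-=[0.7772, -3.3700]  P^-=[0.7996 0.2988; 0.2988 0.6600]  H_jac=[0.7129 0.0000; 0.0000 -0.2264]  S=[0.8964 -0.0332; -0.0332 0.2038]  K=[0.6274 -0.2296; 0.2117 -0.6986]  nu=[0.7087, 2.0640]  x^+=[0.7479, -4.6619]  P^+=[0.4264 0.1308; 0.1308 0.5105]
step 2: x^-=[-1.3033, -4.6619]  P^-=[0.7204 0.3475; 0.3475 0.6005]  H_jac=[0.2643 0.0000; 0.0000 -0.9987]  S=[0.5403 -0.0767; -0.0767 0.7690]  K=[0.2924 -0.4221; 0.0601 -0.7739]  nu=[0.7044, -1.8695]  x^+=[-0.3082, -3.1727]  P^+=[0.5182 0.0675; 0.0675 0.1308]

K[1,0] = 0.0601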